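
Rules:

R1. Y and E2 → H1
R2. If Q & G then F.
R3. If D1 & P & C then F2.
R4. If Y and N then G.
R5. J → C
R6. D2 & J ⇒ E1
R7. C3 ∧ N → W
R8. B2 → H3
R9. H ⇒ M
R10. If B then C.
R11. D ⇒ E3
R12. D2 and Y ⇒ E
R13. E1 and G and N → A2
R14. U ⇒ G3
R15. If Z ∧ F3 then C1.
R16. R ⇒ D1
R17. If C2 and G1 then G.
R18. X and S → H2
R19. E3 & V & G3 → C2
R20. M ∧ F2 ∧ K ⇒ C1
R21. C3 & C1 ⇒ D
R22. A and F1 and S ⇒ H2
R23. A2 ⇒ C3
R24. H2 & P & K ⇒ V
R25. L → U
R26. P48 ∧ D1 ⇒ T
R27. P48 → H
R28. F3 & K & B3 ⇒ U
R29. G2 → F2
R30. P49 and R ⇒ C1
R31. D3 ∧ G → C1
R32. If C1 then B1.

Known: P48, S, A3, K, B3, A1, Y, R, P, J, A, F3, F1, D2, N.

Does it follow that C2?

Yes

G  (by R4: Y, N)
C  (by R5: J)
E1  (by R6: D2, J)
A2  (by R13: E1, G, N)
D1  (by R16: R)
H2  (by R22: A, F1, S)
C3  (by R23: A2)
V  (by R24: H2, P, K)
H  (by R27: P48)
U  (by R28: F3, K, B3)
F2  (by R3: D1, P, C)
M  (by R9: H)
G3  (by R14: U)
C1  (by R20: M, F2, K)
D  (by R21: C3, C1)
E3  (by R11: D)
C2  (by R19: E3, V, G3)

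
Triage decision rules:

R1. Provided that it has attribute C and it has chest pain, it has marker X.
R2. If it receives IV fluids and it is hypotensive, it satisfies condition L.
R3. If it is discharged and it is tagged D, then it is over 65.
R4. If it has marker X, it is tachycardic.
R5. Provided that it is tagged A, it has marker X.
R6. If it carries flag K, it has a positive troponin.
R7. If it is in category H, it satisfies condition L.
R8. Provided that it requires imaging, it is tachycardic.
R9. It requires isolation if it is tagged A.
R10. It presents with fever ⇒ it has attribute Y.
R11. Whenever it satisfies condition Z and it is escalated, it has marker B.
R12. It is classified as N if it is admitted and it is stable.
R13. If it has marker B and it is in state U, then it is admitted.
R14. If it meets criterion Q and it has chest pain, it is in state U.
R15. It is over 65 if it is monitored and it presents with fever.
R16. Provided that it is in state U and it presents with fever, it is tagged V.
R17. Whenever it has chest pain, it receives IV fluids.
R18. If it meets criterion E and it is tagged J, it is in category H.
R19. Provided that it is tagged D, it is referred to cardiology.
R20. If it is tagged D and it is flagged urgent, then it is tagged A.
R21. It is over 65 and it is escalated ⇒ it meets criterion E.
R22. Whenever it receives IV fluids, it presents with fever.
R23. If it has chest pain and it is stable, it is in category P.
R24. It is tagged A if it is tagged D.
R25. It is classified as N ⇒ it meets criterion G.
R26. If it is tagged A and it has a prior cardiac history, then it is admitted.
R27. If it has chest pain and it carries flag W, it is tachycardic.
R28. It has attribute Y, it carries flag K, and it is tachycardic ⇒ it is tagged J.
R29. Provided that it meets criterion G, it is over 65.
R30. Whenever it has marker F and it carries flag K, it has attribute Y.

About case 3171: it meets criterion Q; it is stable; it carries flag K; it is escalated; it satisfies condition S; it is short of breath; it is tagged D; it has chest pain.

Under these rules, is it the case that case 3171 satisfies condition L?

Forward chaining from the given facts derives: has a positive troponin, is in state U, receives IV fluids, is referred to cardiology, presents with fever, is in category P, is tagged A, has marker X, requires isolation, has attribute Y, is tagged V, is tachycardic, is tagged J.
Rules concluding "it satisfies condition L": R2 needs "it is hypotensive"; R7 needs "it is in category H" — none of these are established.

No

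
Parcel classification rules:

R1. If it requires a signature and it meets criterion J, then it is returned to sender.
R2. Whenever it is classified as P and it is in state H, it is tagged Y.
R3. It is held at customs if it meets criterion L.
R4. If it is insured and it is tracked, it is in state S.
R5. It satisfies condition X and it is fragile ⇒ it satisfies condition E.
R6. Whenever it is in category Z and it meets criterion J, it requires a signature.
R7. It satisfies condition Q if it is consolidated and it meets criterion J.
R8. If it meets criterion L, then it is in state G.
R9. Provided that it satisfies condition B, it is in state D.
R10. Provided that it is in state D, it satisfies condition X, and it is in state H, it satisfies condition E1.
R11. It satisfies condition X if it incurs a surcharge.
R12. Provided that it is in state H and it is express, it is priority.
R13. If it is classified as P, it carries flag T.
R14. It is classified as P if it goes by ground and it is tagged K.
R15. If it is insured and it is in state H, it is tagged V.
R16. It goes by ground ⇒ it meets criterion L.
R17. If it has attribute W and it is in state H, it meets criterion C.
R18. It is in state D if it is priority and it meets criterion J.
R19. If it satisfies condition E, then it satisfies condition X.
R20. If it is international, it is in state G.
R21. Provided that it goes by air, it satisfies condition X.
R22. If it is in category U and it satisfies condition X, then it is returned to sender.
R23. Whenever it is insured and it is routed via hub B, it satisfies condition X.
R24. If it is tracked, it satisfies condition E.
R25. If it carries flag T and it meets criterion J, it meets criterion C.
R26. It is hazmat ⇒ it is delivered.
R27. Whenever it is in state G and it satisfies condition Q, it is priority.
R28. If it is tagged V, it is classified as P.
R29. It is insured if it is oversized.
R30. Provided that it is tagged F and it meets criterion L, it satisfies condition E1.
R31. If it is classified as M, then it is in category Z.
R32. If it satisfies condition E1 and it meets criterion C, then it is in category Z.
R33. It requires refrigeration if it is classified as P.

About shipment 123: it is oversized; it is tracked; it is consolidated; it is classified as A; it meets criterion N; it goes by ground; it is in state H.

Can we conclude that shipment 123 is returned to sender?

Forward chaining from the given facts derives: meets criterion L, satisfies condition E, is insured, is held at customs, is in state S, is in state G, is tagged V, satisfies condition X, is classified as P, requires refrigeration, is tagged Y, carries flag T.
Rules concluding "it is returned to sender": R1 needs "it requires a signature"; R22 needs "it is in category U" — none of these are established.

No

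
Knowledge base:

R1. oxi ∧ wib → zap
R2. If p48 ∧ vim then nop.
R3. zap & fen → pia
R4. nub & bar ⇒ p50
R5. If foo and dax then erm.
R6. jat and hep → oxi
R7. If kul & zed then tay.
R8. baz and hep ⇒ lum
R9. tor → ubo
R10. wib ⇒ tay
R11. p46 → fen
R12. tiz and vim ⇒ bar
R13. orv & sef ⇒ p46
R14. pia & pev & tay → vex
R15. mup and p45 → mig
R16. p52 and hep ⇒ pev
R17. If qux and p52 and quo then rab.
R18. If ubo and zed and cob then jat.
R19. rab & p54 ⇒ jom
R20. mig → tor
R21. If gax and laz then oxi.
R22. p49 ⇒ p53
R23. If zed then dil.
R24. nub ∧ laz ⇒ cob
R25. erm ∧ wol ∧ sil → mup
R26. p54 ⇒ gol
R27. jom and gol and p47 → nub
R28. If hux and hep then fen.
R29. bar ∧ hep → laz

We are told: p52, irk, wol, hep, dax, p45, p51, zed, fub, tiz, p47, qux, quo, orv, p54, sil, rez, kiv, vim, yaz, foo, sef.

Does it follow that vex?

Forward chaining from the given facts derives: erm, bar, p46, pev, rab, jom, dil, mup, gol, nub, laz, p50, fen, mig, tor, cob, ubo, jat, oxi.
The only rule concluding vex is R14, which needs pia; that is never established.

No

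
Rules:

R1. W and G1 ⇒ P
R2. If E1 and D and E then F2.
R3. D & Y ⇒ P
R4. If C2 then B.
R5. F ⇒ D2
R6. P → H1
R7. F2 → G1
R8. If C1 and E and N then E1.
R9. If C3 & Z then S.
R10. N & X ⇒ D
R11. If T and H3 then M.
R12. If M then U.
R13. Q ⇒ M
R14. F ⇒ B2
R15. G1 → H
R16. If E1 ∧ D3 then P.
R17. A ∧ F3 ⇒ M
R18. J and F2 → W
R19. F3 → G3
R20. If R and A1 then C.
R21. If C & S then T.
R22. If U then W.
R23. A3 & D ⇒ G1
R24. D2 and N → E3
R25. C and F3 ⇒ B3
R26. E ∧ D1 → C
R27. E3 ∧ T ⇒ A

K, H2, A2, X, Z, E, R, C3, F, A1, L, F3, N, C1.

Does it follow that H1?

D2  (by R5: F)
E1  (by R8: C1, E, N)
S  (by R9: C3, Z)
D  (by R10: N, X)
C  (by R20: R, A1)
T  (by R21: C, S)
E3  (by R24: D2, N)
A  (by R27: E3, T)
F2  (by R2: E1, D, E)
G1  (by R7: F2)
M  (by R17: A, F3)
U  (by R12: M)
W  (by R22: U)
P  (by R1: W, G1)
H1  (by R6: P)

Yes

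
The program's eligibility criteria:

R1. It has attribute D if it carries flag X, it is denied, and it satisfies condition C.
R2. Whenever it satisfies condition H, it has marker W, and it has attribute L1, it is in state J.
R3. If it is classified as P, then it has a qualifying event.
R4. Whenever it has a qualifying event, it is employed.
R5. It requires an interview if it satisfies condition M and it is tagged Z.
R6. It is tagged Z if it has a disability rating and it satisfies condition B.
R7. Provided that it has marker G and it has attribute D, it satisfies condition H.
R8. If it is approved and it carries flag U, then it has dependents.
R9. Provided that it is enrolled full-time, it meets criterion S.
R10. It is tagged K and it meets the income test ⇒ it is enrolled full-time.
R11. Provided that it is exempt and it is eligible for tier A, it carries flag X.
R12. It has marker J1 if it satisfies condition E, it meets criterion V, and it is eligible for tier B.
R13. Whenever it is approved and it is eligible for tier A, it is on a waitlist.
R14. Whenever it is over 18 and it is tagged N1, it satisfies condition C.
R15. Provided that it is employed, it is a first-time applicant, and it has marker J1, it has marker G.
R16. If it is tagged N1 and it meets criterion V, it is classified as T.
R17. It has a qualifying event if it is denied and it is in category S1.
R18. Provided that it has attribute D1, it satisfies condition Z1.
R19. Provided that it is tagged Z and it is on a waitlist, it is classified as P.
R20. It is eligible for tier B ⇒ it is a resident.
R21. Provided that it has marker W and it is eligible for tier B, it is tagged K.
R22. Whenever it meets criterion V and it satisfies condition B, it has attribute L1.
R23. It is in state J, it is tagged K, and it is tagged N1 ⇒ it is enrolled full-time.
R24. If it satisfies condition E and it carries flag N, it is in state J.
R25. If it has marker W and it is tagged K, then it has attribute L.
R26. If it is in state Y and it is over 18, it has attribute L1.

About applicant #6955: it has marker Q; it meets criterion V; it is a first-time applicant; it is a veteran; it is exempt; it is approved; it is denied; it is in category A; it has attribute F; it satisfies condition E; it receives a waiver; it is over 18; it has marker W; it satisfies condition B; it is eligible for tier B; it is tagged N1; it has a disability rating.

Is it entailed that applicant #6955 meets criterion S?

Forward chaining from the given facts derives: is tagged Z, has marker J1, satisfies condition C, is classified as T, is a resident, is tagged K, has attribute L1, has attribute L.
The only rule concluding "it meets criterion S" is R9, which needs "it is enrolled full-time"; that is never established.

No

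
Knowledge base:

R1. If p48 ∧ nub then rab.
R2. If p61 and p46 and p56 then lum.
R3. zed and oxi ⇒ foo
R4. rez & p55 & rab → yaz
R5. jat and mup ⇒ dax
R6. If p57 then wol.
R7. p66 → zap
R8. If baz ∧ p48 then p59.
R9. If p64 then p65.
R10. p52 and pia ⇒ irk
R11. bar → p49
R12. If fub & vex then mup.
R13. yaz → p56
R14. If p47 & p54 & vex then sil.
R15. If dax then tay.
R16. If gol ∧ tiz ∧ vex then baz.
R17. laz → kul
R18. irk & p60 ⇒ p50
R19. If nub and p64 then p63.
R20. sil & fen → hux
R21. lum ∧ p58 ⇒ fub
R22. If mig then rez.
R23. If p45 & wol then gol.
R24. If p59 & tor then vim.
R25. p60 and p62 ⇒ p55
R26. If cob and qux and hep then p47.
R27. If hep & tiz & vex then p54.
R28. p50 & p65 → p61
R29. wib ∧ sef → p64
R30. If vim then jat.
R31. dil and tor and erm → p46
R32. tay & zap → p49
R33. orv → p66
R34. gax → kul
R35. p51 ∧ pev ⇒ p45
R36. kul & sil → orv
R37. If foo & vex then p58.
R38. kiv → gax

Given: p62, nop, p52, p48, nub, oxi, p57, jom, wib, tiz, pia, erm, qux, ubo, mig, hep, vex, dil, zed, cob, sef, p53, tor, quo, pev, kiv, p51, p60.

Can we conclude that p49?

rab  (by R1: p48, nub)
foo  (by R3: zed, oxi)
wol  (by R6: p57)
irk  (by R10: p52, pia)
p50  (by R18: irk, p60)
rez  (by R22: mig)
p55  (by R25: p60, p62)
p47  (by R26: cob, qux, hep)
p54  (by R27: hep, tiz, vex)
p64  (by R29: wib, sef)
p46  (by R31: dil, tor, erm)
p45  (by R35: p51, pev)
p58  (by R37: foo, vex)
gax  (by R38: kiv)
yaz  (by R4: rez, p55, rab)
p65  (by R9: p64)
p56  (by R13: yaz)
sil  (by R14: p47, p54, vex)
gol  (by R23: p45, wol)
p61  (by R28: p50, p65)
kul  (by R34: gax)
orv  (by R36: kul, sil)
lum  (by R2: p61, p46, p56)
baz  (by R16: gol, tiz, vex)
fub  (by R21: lum, p58)
p66  (by R33: orv)
zap  (by R7: p66)
p59  (by R8: baz, p48)
mup  (by R12: fub, vex)
vim  (by R24: p59, tor)
jat  (by R30: vim)
dax  (by R5: jat, mup)
tay  (by R15: dax)
p49  (by R32: tay, zap)

Yes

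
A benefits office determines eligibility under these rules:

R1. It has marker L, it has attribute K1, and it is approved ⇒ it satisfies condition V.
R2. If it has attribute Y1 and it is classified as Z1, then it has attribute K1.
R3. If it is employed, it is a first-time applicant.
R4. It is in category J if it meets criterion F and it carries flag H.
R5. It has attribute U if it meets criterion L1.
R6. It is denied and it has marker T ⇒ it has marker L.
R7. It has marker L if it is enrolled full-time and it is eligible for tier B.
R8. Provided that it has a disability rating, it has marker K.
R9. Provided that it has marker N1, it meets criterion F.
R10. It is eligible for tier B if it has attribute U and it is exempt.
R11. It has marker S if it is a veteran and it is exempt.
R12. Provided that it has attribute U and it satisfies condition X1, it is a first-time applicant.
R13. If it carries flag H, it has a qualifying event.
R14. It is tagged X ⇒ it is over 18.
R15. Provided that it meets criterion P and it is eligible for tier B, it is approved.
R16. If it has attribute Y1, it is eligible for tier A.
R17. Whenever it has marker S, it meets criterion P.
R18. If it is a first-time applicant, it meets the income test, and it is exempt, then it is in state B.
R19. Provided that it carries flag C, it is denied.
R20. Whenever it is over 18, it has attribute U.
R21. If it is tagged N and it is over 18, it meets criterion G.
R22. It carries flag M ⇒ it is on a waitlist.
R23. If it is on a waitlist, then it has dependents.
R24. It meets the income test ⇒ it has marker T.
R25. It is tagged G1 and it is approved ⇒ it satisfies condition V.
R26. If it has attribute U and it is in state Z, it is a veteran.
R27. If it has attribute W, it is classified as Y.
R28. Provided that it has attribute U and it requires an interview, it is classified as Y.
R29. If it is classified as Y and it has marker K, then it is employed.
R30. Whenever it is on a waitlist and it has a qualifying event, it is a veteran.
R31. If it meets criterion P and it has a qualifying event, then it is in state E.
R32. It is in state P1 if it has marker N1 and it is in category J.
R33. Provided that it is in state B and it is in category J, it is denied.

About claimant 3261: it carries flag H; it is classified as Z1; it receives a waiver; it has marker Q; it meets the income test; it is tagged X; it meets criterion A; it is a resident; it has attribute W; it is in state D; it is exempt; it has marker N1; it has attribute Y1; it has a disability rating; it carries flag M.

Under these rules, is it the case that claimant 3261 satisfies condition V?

By R2 (it has attribute Y1, it is classified as Z1): it has attribute K1.
By R8 (it has a disability rating): it has marker K.
By R9 (it has marker N1): it meets criterion F.
By R13 (it carries flag H): it has a qualifying event.
By R14 (it is tagged X): it is over 18.
By R20 (it is over 18): it has attribute U.
By R22 (it carries flag M): it is on a waitlist.
By R24 (it meets the income test): it has marker T.
By R27 (it has attribute W): it is classified as Y.
By R29 (it is classified as Y, it has marker K): it is employed.
By R30 (it is on a waitlist, it has a qualifying event): it is a veteran.
By R3 (it is employed): it is a first-time applicant.
By R4 (it meets criterion F, it carries flag H): it is in category J.
By R10 (it has attribute U, it is exempt): it is eligible for tier B.
By R11 (it is a veteran, it is exempt): it has marker S.
By R17 (it has marker S): it meets criterion P.
By R18 (it is a first-time applicant, it meets the income test, it is exempt): it is in state B.
By R33 (it is in state B, it is in category J): it is denied.
By R6 (it is denied, it has marker T): it has marker L.
By R15 (it meets criterion P, it is eligible for tier B): it is approved.
By R1 (it has marker L, it has attribute K1, it is approved): it satisfies condition V.

Yes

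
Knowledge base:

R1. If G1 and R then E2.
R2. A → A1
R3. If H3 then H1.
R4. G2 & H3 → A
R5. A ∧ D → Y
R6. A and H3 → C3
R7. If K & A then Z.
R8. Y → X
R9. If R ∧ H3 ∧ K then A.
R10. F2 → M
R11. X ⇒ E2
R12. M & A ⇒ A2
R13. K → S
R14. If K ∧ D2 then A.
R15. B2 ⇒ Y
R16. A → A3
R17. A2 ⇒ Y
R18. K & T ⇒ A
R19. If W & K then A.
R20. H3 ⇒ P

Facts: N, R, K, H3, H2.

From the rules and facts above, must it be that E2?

Forward chaining from the given facts derives: H1, A, S, A3, P, A1, C3, Z.
Rules concluding E2: R1 needs G1; R11 needs X — none of these are established.

No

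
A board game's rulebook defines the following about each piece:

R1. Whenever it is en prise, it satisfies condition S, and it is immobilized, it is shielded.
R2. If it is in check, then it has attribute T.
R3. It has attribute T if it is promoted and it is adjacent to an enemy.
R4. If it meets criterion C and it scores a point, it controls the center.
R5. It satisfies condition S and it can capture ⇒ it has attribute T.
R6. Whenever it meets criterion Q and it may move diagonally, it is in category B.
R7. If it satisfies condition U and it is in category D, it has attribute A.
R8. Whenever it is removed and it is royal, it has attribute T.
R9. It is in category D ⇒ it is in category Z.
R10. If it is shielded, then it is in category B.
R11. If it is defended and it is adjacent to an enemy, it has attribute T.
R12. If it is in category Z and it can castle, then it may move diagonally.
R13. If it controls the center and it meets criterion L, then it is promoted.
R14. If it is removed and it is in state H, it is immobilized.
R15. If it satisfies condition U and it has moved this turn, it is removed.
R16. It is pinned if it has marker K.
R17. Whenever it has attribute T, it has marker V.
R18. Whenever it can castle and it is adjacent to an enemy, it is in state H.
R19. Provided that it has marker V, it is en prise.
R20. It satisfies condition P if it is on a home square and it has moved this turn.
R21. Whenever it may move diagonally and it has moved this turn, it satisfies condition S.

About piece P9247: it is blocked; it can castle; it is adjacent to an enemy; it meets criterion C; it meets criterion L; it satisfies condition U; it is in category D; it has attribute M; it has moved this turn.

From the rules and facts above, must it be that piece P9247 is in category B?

Forward chaining from the given facts derives: has attribute A, is in category Z, may move diagonally, is removed, is in state H, satisfies condition S, is immobilized.
Rules concluding "it is in category B": R6 needs "it meets criterion Q"; R10 needs "it is shielded" — none of these are established.

No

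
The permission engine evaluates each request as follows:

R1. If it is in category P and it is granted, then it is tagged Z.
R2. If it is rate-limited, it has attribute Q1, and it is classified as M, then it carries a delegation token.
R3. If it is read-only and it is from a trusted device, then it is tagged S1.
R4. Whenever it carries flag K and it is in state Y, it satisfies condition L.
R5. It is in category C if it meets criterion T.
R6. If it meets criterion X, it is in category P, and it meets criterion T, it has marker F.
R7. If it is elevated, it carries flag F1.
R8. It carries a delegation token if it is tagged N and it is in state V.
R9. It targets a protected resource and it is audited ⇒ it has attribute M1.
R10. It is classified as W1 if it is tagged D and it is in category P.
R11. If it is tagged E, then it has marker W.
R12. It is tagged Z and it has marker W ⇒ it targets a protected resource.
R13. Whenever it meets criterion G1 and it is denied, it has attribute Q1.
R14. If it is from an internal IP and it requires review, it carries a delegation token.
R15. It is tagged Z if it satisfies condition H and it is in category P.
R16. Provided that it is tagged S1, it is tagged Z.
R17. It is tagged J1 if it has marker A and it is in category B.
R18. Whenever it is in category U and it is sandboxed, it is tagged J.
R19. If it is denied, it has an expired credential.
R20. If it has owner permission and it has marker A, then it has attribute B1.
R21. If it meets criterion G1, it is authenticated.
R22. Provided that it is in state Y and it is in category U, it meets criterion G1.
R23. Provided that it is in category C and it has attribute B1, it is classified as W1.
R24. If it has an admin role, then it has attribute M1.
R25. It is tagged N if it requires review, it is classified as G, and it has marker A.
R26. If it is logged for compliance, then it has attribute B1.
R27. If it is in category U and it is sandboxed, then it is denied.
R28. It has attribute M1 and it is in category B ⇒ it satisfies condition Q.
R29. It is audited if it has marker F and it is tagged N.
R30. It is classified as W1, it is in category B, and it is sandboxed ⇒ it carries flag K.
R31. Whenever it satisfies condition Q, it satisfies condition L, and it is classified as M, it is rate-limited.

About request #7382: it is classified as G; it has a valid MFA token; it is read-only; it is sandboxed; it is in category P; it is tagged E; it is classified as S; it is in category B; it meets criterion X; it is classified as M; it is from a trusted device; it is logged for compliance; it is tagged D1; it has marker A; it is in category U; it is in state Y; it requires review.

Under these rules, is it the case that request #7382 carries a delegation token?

No

Forward chaining from the given facts derives: is tagged S1, has marker W, is tagged Z, is tagged J1, is tagged J, meets criterion G1, is tagged N, has attribute B1, is denied, targets a protected resource, has attribute Q1, has an expired credential, is authenticated.
Rules concluding "it carries a delegation token": R2 needs "it is rate-limited"; R8 needs "it is in state V"; R14 needs "it is from an internal IP" — none of these are established.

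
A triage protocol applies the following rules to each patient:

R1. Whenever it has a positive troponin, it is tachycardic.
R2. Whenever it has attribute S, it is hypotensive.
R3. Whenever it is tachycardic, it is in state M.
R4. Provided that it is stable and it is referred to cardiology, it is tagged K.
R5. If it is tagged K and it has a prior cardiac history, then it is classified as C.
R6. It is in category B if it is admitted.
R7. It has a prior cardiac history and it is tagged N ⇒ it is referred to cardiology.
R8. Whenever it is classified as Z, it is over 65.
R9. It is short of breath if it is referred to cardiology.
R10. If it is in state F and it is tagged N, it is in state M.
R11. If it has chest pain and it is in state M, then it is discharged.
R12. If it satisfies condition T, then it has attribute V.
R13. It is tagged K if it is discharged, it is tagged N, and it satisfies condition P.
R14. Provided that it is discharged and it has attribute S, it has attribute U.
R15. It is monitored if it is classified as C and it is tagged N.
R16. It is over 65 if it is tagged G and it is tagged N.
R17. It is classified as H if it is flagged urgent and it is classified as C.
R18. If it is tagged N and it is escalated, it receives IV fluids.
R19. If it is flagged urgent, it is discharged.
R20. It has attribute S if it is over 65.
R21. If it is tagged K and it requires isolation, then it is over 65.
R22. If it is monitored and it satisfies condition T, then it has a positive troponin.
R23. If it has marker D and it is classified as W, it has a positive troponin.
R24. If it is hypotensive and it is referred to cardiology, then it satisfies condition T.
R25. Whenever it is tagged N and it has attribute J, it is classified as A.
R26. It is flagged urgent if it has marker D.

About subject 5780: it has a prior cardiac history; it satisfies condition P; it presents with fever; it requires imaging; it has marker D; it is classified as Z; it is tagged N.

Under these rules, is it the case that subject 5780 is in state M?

By R7 (it has a prior cardiac history, it is tagged N): it is referred to cardiology.
By R8 (it is classified as Z): it is over 65.
By R20 (it is over 65): it has attribute S.
By R26 (it has marker D): it is flagged urgent.
By R2 (it has attribute S): it is hypotensive.
By R19 (it is flagged urgent): it is discharged.
By R24 (it is hypotensive, it is referred to cardiology): it satisfies condition T.
By R13 (it is discharged, it is tagged N, it satisfies condition P): it is tagged K.
By R5 (it is tagged K, it has a prior cardiac history): it is classified as C.
By R15 (it is classified as C, it is tagged N): it is monitored.
By R22 (it is monitored, it satisfies condition T): it has a positive troponin.
By R1 (it has a positive troponin): it is tachycardic.
By R3 (it is tachycardic): it is in state M.

Yes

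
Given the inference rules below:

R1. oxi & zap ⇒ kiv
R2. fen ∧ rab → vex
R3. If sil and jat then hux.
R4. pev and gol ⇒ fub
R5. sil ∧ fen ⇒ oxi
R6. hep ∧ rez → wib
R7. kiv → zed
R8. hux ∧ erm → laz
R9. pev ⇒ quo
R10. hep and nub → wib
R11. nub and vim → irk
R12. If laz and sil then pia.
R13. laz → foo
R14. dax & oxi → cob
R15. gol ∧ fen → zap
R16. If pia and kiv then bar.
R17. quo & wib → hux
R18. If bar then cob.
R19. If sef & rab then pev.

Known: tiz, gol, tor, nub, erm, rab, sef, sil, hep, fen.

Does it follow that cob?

Yes

oxi  (by R5: sil, fen)
wib  (by R10: hep, nub)
zap  (by R15: gol, fen)
pev  (by R19: sef, rab)
kiv  (by R1: oxi, zap)
quo  (by R9: pev)
hux  (by R17: quo, wib)
laz  (by R8: hux, erm)
pia  (by R12: laz, sil)
bar  (by R16: pia, kiv)
cob  (by R18: bar)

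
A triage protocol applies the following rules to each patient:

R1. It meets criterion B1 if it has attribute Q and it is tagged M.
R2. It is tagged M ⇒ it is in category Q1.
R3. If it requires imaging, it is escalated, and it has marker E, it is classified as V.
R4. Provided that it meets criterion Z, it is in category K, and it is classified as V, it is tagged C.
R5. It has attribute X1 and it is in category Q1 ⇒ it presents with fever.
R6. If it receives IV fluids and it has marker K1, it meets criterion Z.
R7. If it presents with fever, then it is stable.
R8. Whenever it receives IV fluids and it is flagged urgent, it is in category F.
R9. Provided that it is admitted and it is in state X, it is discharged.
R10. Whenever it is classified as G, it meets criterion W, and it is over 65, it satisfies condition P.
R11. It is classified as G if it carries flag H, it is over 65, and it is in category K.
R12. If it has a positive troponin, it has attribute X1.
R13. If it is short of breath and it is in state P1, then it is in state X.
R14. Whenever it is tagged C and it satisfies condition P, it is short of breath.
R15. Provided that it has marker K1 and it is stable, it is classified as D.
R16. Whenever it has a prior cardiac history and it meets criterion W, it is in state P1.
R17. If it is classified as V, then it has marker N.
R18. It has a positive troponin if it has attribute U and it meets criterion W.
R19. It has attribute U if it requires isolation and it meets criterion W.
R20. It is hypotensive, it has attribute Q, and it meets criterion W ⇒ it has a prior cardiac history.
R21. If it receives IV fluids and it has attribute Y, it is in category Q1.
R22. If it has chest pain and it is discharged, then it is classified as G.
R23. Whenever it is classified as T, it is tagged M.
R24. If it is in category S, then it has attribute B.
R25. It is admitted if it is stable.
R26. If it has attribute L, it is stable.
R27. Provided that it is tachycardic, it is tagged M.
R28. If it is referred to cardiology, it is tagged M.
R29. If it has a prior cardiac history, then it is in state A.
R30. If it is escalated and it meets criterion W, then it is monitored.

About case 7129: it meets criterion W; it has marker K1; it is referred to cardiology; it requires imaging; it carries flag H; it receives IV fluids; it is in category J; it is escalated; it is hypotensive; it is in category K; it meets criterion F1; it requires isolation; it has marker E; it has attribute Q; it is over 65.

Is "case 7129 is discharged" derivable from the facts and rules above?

By R3 (it requires imaging, it is escalated, it has marker E): it is classified as V.
By R6 (it receives IV fluids, it has marker K1): it meets criterion Z.
By R11 (it carries flag H, it is over 65, it is in category K): it is classified as G.
By R19 (it requires isolation, it meets criterion W): it has attribute U.
By R20 (it is hypotensive, it has attribute Q, it meets criterion W): it has a prior cardiac history.
By R28 (it is referred to cardiology): it is tagged M.
By R2 (it is tagged M): it is in category Q1.
By R4 (it meets criterion Z, it is in category K, it is classified as V): it is tagged C.
By R10 (it is classified as G, it meets criterion W, it is over 65): it satisfies condition P.
By R14 (it is tagged C, it satisfies condition P): it is short of breath.
By R16 (it has a prior cardiac history, it meets criterion W): it is in state P1.
By R18 (it has attribute U, it meets criterion W): it has a positive troponin.
By R12 (it has a positive troponin): it has attribute X1.
By R13 (it is short of breath, it is in state P1): it is in state X.
By R5 (it has attribute X1, it is in category Q1): it presents with fever.
By R7 (it presents with fever): it is stable.
By R25 (it is stable): it is admitted.
By R9 (it is admitted, it is in state X): it is discharged.

Yes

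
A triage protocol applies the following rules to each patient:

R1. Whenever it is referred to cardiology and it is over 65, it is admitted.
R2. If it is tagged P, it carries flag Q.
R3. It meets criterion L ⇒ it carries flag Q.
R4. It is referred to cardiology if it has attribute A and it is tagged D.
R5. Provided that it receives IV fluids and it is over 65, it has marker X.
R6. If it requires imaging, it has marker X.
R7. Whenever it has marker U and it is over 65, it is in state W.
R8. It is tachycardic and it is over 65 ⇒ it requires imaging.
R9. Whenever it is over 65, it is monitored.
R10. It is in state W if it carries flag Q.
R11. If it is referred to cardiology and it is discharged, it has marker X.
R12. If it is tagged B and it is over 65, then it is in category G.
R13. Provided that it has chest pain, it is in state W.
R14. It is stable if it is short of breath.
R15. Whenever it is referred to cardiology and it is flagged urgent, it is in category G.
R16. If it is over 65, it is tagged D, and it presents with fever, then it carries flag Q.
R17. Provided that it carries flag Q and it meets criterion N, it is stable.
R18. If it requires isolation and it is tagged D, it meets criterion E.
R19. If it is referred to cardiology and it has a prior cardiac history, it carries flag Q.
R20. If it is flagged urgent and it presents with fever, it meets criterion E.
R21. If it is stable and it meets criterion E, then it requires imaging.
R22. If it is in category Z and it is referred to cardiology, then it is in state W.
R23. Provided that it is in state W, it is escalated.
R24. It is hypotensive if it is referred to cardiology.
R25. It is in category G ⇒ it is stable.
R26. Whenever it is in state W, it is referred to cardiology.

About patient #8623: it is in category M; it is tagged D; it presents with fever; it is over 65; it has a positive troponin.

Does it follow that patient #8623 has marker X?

No

Forward chaining from the given facts derives: is monitored, carries flag Q, is in state W, is escalated, is referred to cardiology, is admitted, is hypotensive.
Rules concluding "it has marker X": R5 needs "it receives IV fluids"; R6 needs "it requires imaging"; R11 needs "it is discharged" — none of these are established.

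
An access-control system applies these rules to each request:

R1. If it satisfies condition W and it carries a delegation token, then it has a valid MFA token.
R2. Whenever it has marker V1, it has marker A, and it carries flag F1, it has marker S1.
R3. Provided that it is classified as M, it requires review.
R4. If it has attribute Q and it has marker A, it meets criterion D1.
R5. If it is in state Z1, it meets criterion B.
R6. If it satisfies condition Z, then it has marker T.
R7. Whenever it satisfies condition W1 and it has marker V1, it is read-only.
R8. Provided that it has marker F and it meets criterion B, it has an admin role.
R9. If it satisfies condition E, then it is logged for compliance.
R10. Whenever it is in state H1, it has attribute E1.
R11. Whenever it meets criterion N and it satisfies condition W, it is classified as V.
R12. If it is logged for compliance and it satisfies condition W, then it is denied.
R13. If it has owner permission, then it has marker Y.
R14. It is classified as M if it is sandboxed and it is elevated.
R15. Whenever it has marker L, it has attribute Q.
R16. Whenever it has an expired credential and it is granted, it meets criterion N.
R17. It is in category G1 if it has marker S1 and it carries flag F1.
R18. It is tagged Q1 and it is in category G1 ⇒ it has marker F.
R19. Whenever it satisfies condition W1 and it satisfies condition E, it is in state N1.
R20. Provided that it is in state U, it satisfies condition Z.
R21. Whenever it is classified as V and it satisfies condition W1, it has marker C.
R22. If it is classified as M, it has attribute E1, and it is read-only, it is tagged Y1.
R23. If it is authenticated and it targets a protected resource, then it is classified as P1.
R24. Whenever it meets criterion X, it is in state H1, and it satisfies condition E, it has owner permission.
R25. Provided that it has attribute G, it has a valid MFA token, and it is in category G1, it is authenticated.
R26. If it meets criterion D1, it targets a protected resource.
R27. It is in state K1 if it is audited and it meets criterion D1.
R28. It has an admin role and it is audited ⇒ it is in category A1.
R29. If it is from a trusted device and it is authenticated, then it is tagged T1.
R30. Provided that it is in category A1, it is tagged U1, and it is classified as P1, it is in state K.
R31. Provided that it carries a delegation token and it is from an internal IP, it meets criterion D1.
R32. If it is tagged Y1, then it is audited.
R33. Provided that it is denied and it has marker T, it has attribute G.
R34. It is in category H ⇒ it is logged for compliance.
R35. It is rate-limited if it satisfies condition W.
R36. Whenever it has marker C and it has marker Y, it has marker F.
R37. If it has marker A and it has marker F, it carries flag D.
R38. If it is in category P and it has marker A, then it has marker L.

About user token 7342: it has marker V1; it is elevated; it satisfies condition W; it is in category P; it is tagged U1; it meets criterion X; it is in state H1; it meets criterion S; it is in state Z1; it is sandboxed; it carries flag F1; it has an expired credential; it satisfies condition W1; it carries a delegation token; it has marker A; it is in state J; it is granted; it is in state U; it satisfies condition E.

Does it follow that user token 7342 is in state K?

By R1 (it satisfies condition W, it carries a delegation token): it has a valid MFA token.
By R2 (it has marker V1, it has marker A, it carries flag F1): it has marker S1.
By R5 (it is in state Z1): it meets criterion B.
By R7 (it satisfies condition W1, it has marker V1): it is read-only.
By R9 (it satisfies condition E): it is logged for compliance.
By R10 (it is in state H1): it has attribute E1.
By R12 (it is logged for compliance, it satisfies condition W): it is denied.
By R14 (it is sandboxed, it is elevated): it is classified as M.
By R16 (it has an expired credential, it is granted): it meets criterion N.
By R17 (it has marker S1, it carries flag F1): it is in category G1.
By R20 (it is in state U): it satisfies condition Z.
By R22 (it is classified as M, it has attribute E1, it is read-only): it is tagged Y1.
By R24 (it meets criterion X, it is in state H1, it satisfies condition E): it has owner permission.
By R32 (it is tagged Y1): it is audited.
By R38 (it is in category P, it has marker A): it has marker L.
By R6 (it satisfies condition Z): it has marker T.
By R11 (it meets criterion N, it satisfies condition W): it is classified as V.
By R13 (it has owner permission): it has marker Y.
By R15 (it has marker L): it has attribute Q.
By R21 (it is classified as V, it satisfies condition W1): it has marker C.
By R33 (it is denied, it has marker T): it has attribute G.
By R36 (it has marker C, it has marker Y): it has marker F.
By R4 (it has attribute Q, it has marker A): it meets criterion D1.
By R8 (it has marker F, it meets criterion B): it has an admin role.
By R25 (it has attribute G, it has a valid MFA token, it is in category G1): it is authenticated.
By R26 (it meets criterion D1): it targets a protected resource.
By R28 (it has an admin role, it is audited): it is in category A1.
By R23 (it is authenticated, it targets a protected resource): it is classified as P1.
By R30 (it is in category A1, it is tagged U1, it is classified as P1): it is in state K.

Yes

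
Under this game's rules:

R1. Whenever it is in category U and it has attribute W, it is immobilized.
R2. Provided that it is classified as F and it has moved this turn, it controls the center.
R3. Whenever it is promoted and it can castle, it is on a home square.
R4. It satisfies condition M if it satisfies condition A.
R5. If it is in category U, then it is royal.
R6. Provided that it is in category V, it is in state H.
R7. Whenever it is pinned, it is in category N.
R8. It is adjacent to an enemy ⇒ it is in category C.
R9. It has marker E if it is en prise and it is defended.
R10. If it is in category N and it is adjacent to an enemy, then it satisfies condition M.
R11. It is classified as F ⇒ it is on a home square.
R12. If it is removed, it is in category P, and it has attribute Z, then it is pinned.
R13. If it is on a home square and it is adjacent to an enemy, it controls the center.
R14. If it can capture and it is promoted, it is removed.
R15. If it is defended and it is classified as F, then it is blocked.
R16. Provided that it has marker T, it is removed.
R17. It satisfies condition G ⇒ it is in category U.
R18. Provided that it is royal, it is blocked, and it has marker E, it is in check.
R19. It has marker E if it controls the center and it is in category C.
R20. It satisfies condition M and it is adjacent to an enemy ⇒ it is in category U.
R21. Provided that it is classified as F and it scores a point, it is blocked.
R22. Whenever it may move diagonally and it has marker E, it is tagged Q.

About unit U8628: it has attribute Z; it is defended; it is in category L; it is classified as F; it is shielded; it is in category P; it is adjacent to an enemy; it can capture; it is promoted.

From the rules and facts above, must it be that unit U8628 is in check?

Yes

By R8 (it is adjacent to an enemy): it is in category C.
By R11 (it is classified as F): it is on a home square.
By R13 (it is on a home square, it is adjacent to an enemy): it controls the center.
By R14 (it can capture, it is promoted): it is removed.
By R15 (it is defended, it is classified as F): it is blocked.
By R19 (it controls the center, it is in category C): it has marker E.
By R12 (it is removed, it is in category P, it has attribute Z): it is pinned.
By R7 (it is pinned): it is in category N.
By R10 (it is in category N, it is adjacent to an enemy): it satisfies condition M.
By R20 (it satisfies condition M, it is adjacent to an enemy): it is in category U.
By R5 (it is in category U): it is royal.
By R18 (it is royal, it is blocked, it has marker E): it is in check.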